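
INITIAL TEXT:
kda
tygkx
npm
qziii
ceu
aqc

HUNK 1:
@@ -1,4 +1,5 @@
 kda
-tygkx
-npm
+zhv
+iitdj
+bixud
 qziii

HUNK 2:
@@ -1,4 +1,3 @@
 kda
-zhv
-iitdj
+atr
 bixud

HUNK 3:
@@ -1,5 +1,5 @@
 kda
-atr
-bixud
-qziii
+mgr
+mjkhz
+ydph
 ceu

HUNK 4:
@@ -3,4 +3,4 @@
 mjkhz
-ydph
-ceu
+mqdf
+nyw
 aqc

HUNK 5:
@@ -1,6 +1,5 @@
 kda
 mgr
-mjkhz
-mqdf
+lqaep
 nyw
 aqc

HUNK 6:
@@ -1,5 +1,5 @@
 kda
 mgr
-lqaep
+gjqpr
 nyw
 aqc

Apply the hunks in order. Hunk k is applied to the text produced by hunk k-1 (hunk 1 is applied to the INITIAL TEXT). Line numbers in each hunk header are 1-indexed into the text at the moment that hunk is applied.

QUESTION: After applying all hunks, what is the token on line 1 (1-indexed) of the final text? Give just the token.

Hunk 1: at line 1 remove [tygkx,npm] add [zhv,iitdj,bixud] -> 7 lines: kda zhv iitdj bixud qziii ceu aqc
Hunk 2: at line 1 remove [zhv,iitdj] add [atr] -> 6 lines: kda atr bixud qziii ceu aqc
Hunk 3: at line 1 remove [atr,bixud,qziii] add [mgr,mjkhz,ydph] -> 6 lines: kda mgr mjkhz ydph ceu aqc
Hunk 4: at line 3 remove [ydph,ceu] add [mqdf,nyw] -> 6 lines: kda mgr mjkhz mqdf nyw aqc
Hunk 5: at line 1 remove [mjkhz,mqdf] add [lqaep] -> 5 lines: kda mgr lqaep nyw aqc
Hunk 6: at line 1 remove [lqaep] add [gjqpr] -> 5 lines: kda mgr gjqpr nyw aqc
Final line 1: kda

Answer: kda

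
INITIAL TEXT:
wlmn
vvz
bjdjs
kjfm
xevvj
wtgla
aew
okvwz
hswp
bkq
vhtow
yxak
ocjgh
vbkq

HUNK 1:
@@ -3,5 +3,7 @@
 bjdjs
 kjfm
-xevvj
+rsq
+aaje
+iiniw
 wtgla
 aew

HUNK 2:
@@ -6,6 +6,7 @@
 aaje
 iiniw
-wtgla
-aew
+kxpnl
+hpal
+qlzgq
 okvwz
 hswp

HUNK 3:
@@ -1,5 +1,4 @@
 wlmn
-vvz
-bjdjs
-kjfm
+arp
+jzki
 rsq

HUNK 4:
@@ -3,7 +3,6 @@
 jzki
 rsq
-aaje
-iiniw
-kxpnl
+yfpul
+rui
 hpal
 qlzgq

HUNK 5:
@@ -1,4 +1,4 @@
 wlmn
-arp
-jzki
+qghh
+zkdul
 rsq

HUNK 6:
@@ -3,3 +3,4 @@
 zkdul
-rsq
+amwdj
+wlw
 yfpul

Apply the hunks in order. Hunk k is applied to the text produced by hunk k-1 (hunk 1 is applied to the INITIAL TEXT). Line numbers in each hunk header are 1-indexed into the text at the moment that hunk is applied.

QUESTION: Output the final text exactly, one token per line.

Hunk 1: at line 3 remove [xevvj] add [rsq,aaje,iiniw] -> 16 lines: wlmn vvz bjdjs kjfm rsq aaje iiniw wtgla aew okvwz hswp bkq vhtow yxak ocjgh vbkq
Hunk 2: at line 6 remove [wtgla,aew] add [kxpnl,hpal,qlzgq] -> 17 lines: wlmn vvz bjdjs kjfm rsq aaje iiniw kxpnl hpal qlzgq okvwz hswp bkq vhtow yxak ocjgh vbkq
Hunk 3: at line 1 remove [vvz,bjdjs,kjfm] add [arp,jzki] -> 16 lines: wlmn arp jzki rsq aaje iiniw kxpnl hpal qlzgq okvwz hswp bkq vhtow yxak ocjgh vbkq
Hunk 4: at line 3 remove [aaje,iiniw,kxpnl] add [yfpul,rui] -> 15 lines: wlmn arp jzki rsq yfpul rui hpal qlzgq okvwz hswp bkq vhtow yxak ocjgh vbkq
Hunk 5: at line 1 remove [arp,jzki] add [qghh,zkdul] -> 15 lines: wlmn qghh zkdul rsq yfpul rui hpal qlzgq okvwz hswp bkq vhtow yxak ocjgh vbkq
Hunk 6: at line 3 remove [rsq] add [amwdj,wlw] -> 16 lines: wlmn qghh zkdul amwdj wlw yfpul rui hpal qlzgq okvwz hswp bkq vhtow yxak ocjgh vbkq

Answer: wlmn
qghh
zkdul
amwdj
wlw
yfpul
rui
hpal
qlzgq
okvwz
hswp
bkq
vhtow
yxak
ocjgh
vbkq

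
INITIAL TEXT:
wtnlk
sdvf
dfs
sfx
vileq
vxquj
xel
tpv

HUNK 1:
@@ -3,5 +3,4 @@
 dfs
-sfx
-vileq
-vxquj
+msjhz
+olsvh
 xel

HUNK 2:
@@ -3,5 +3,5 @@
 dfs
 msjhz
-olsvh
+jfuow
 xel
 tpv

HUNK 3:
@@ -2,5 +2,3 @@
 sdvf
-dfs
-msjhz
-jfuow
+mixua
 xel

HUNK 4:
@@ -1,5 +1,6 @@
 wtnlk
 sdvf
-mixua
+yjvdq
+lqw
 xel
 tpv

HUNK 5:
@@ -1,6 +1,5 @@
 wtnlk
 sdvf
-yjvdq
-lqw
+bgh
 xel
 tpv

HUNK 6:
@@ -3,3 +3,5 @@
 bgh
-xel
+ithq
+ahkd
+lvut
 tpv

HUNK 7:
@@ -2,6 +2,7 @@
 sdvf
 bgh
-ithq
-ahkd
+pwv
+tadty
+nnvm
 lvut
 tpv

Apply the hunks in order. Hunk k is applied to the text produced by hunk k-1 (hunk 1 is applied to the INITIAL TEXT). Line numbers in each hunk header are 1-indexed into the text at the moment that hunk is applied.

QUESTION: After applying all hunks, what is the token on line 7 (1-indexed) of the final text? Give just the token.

Answer: lvut

Derivation:
Hunk 1: at line 3 remove [sfx,vileq,vxquj] add [msjhz,olsvh] -> 7 lines: wtnlk sdvf dfs msjhz olsvh xel tpv
Hunk 2: at line 3 remove [olsvh] add [jfuow] -> 7 lines: wtnlk sdvf dfs msjhz jfuow xel tpv
Hunk 3: at line 2 remove [dfs,msjhz,jfuow] add [mixua] -> 5 lines: wtnlk sdvf mixua xel tpv
Hunk 4: at line 1 remove [mixua] add [yjvdq,lqw] -> 6 lines: wtnlk sdvf yjvdq lqw xel tpv
Hunk 5: at line 1 remove [yjvdq,lqw] add [bgh] -> 5 lines: wtnlk sdvf bgh xel tpv
Hunk 6: at line 3 remove [xel] add [ithq,ahkd,lvut] -> 7 lines: wtnlk sdvf bgh ithq ahkd lvut tpv
Hunk 7: at line 2 remove [ithq,ahkd] add [pwv,tadty,nnvm] -> 8 lines: wtnlk sdvf bgh pwv tadty nnvm lvut tpv
Final line 7: lvut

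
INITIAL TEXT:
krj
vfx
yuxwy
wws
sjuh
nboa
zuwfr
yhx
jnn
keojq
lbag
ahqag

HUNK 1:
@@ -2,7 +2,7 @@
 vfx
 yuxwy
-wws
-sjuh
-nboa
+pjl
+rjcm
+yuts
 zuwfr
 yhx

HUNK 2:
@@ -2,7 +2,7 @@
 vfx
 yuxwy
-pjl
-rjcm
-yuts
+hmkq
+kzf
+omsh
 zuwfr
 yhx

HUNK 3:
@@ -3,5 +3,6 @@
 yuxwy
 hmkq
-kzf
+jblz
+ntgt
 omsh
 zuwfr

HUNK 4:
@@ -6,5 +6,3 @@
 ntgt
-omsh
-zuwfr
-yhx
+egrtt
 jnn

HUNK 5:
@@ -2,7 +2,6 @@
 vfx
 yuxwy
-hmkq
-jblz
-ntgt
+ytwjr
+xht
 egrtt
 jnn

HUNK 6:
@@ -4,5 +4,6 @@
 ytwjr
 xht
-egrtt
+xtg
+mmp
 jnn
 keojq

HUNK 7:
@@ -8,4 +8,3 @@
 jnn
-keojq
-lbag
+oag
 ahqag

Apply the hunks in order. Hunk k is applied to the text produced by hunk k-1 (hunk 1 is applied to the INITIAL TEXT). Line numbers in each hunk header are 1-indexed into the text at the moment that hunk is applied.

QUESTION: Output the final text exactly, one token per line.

Hunk 1: at line 2 remove [wws,sjuh,nboa] add [pjl,rjcm,yuts] -> 12 lines: krj vfx yuxwy pjl rjcm yuts zuwfr yhx jnn keojq lbag ahqag
Hunk 2: at line 2 remove [pjl,rjcm,yuts] add [hmkq,kzf,omsh] -> 12 lines: krj vfx yuxwy hmkq kzf omsh zuwfr yhx jnn keojq lbag ahqag
Hunk 3: at line 3 remove [kzf] add [jblz,ntgt] -> 13 lines: krj vfx yuxwy hmkq jblz ntgt omsh zuwfr yhx jnn keojq lbag ahqag
Hunk 4: at line 6 remove [omsh,zuwfr,yhx] add [egrtt] -> 11 lines: krj vfx yuxwy hmkq jblz ntgt egrtt jnn keojq lbag ahqag
Hunk 5: at line 2 remove [hmkq,jblz,ntgt] add [ytwjr,xht] -> 10 lines: krj vfx yuxwy ytwjr xht egrtt jnn keojq lbag ahqag
Hunk 6: at line 4 remove [egrtt] add [xtg,mmp] -> 11 lines: krj vfx yuxwy ytwjr xht xtg mmp jnn keojq lbag ahqag
Hunk 7: at line 8 remove [keojq,lbag] add [oag] -> 10 lines: krj vfx yuxwy ytwjr xht xtg mmp jnn oag ahqag

Answer: krj
vfx
yuxwy
ytwjr
xht
xtg
mmp
jnn
oag
ahqag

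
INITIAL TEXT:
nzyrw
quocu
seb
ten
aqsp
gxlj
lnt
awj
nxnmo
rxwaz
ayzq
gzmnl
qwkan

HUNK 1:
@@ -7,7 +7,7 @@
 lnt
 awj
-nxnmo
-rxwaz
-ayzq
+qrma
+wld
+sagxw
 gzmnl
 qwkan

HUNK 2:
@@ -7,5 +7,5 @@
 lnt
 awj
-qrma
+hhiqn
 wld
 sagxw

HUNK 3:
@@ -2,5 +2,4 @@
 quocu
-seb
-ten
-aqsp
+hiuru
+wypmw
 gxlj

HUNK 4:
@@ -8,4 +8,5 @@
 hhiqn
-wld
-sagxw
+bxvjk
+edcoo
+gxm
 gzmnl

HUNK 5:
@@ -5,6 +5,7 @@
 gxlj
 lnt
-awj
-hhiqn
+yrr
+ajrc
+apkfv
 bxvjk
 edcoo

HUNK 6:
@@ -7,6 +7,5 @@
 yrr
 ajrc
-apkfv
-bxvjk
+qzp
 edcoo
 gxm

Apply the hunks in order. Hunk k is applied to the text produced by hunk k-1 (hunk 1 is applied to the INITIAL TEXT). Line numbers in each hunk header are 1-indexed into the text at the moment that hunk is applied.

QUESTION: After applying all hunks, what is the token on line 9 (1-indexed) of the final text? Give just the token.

Hunk 1: at line 7 remove [nxnmo,rxwaz,ayzq] add [qrma,wld,sagxw] -> 13 lines: nzyrw quocu seb ten aqsp gxlj lnt awj qrma wld sagxw gzmnl qwkan
Hunk 2: at line 7 remove [qrma] add [hhiqn] -> 13 lines: nzyrw quocu seb ten aqsp gxlj lnt awj hhiqn wld sagxw gzmnl qwkan
Hunk 3: at line 2 remove [seb,ten,aqsp] add [hiuru,wypmw] -> 12 lines: nzyrw quocu hiuru wypmw gxlj lnt awj hhiqn wld sagxw gzmnl qwkan
Hunk 4: at line 8 remove [wld,sagxw] add [bxvjk,edcoo,gxm] -> 13 lines: nzyrw quocu hiuru wypmw gxlj lnt awj hhiqn bxvjk edcoo gxm gzmnl qwkan
Hunk 5: at line 5 remove [awj,hhiqn] add [yrr,ajrc,apkfv] -> 14 lines: nzyrw quocu hiuru wypmw gxlj lnt yrr ajrc apkfv bxvjk edcoo gxm gzmnl qwkan
Hunk 6: at line 7 remove [apkfv,bxvjk] add [qzp] -> 13 lines: nzyrw quocu hiuru wypmw gxlj lnt yrr ajrc qzp edcoo gxm gzmnl qwkan
Final line 9: qzp

Answer: qzp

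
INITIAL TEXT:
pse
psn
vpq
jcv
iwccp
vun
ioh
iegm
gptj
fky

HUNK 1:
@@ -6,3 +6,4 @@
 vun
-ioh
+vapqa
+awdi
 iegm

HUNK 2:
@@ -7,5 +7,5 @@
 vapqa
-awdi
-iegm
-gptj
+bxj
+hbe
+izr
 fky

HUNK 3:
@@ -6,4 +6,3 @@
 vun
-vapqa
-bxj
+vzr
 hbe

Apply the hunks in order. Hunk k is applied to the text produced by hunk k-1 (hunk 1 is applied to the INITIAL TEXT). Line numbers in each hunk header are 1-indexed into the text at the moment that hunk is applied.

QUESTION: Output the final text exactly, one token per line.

Hunk 1: at line 6 remove [ioh] add [vapqa,awdi] -> 11 lines: pse psn vpq jcv iwccp vun vapqa awdi iegm gptj fky
Hunk 2: at line 7 remove [awdi,iegm,gptj] add [bxj,hbe,izr] -> 11 lines: pse psn vpq jcv iwccp vun vapqa bxj hbe izr fky
Hunk 3: at line 6 remove [vapqa,bxj] add [vzr] -> 10 lines: pse psn vpq jcv iwccp vun vzr hbe izr fky

Answer: pse
psn
vpq
jcv
iwccp
vun
vzr
hbe
izr
fky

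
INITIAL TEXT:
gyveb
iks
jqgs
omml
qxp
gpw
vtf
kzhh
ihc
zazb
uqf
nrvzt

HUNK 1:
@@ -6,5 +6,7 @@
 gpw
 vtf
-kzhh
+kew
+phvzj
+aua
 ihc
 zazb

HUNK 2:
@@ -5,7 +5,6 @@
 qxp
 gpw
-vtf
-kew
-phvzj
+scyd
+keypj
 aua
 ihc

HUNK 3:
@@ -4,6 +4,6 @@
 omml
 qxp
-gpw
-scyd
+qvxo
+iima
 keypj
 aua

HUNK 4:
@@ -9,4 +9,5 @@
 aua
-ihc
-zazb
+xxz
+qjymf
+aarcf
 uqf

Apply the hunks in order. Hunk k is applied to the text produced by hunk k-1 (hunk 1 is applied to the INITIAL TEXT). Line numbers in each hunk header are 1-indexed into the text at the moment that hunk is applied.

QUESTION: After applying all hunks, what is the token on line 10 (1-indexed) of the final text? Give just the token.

Hunk 1: at line 6 remove [kzhh] add [kew,phvzj,aua] -> 14 lines: gyveb iks jqgs omml qxp gpw vtf kew phvzj aua ihc zazb uqf nrvzt
Hunk 2: at line 5 remove [vtf,kew,phvzj] add [scyd,keypj] -> 13 lines: gyveb iks jqgs omml qxp gpw scyd keypj aua ihc zazb uqf nrvzt
Hunk 3: at line 4 remove [gpw,scyd] add [qvxo,iima] -> 13 lines: gyveb iks jqgs omml qxp qvxo iima keypj aua ihc zazb uqf nrvzt
Hunk 4: at line 9 remove [ihc,zazb] add [xxz,qjymf,aarcf] -> 14 lines: gyveb iks jqgs omml qxp qvxo iima keypj aua xxz qjymf aarcf uqf nrvzt
Final line 10: xxz

Answer: xxz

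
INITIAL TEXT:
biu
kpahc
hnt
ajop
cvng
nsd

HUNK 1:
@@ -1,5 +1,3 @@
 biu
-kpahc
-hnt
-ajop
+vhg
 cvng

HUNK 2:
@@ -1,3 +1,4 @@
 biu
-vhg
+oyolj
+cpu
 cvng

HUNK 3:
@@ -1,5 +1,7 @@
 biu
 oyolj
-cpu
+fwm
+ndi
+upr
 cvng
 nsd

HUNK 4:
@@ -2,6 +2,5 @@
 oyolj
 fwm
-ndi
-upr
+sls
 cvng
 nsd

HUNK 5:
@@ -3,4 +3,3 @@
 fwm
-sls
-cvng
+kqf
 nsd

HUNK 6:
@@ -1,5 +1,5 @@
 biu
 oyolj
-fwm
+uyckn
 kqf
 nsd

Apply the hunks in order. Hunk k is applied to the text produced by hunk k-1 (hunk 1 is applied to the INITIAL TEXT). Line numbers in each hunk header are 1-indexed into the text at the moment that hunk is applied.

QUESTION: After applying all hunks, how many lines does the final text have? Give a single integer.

Answer: 5

Derivation:
Hunk 1: at line 1 remove [kpahc,hnt,ajop] add [vhg] -> 4 lines: biu vhg cvng nsd
Hunk 2: at line 1 remove [vhg] add [oyolj,cpu] -> 5 lines: biu oyolj cpu cvng nsd
Hunk 3: at line 1 remove [cpu] add [fwm,ndi,upr] -> 7 lines: biu oyolj fwm ndi upr cvng nsd
Hunk 4: at line 2 remove [ndi,upr] add [sls] -> 6 lines: biu oyolj fwm sls cvng nsd
Hunk 5: at line 3 remove [sls,cvng] add [kqf] -> 5 lines: biu oyolj fwm kqf nsd
Hunk 6: at line 1 remove [fwm] add [uyckn] -> 5 lines: biu oyolj uyckn kqf nsd
Final line count: 5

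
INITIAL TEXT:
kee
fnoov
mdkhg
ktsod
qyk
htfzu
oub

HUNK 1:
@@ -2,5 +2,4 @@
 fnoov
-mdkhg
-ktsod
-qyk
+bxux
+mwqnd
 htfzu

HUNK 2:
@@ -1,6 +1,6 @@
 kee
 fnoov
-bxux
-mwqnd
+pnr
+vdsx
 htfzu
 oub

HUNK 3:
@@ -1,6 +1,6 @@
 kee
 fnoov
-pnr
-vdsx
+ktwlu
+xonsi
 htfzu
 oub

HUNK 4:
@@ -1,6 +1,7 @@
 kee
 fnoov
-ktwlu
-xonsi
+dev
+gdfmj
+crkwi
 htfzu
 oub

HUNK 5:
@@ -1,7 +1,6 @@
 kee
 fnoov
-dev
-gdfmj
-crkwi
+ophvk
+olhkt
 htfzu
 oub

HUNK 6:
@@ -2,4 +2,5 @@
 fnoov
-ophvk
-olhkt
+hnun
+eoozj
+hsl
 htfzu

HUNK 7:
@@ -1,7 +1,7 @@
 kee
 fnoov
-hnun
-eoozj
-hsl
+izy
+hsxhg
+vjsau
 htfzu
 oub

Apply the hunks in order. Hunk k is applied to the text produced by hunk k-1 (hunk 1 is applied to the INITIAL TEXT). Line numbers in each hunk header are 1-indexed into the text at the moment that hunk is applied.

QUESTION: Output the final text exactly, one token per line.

Answer: kee
fnoov
izy
hsxhg
vjsau
htfzu
oub

Derivation:
Hunk 1: at line 2 remove [mdkhg,ktsod,qyk] add [bxux,mwqnd] -> 6 lines: kee fnoov bxux mwqnd htfzu oub
Hunk 2: at line 1 remove [bxux,mwqnd] add [pnr,vdsx] -> 6 lines: kee fnoov pnr vdsx htfzu oub
Hunk 3: at line 1 remove [pnr,vdsx] add [ktwlu,xonsi] -> 6 lines: kee fnoov ktwlu xonsi htfzu oub
Hunk 4: at line 1 remove [ktwlu,xonsi] add [dev,gdfmj,crkwi] -> 7 lines: kee fnoov dev gdfmj crkwi htfzu oub
Hunk 5: at line 1 remove [dev,gdfmj,crkwi] add [ophvk,olhkt] -> 6 lines: kee fnoov ophvk olhkt htfzu oub
Hunk 6: at line 2 remove [ophvk,olhkt] add [hnun,eoozj,hsl] -> 7 lines: kee fnoov hnun eoozj hsl htfzu oub
Hunk 7: at line 1 remove [hnun,eoozj,hsl] add [izy,hsxhg,vjsau] -> 7 lines: kee fnoov izy hsxhg vjsau htfzu oub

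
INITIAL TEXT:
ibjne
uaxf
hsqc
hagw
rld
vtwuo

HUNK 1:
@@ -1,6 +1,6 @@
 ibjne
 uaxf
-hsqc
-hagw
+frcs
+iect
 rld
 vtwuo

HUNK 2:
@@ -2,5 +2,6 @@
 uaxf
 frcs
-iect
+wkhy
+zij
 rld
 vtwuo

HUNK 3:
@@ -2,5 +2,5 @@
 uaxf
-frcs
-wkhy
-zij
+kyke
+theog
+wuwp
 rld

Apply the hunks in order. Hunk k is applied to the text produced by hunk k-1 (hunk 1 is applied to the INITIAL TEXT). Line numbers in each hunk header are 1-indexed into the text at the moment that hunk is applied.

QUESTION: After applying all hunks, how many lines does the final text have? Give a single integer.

Answer: 7

Derivation:
Hunk 1: at line 1 remove [hsqc,hagw] add [frcs,iect] -> 6 lines: ibjne uaxf frcs iect rld vtwuo
Hunk 2: at line 2 remove [iect] add [wkhy,zij] -> 7 lines: ibjne uaxf frcs wkhy zij rld vtwuo
Hunk 3: at line 2 remove [frcs,wkhy,zij] add [kyke,theog,wuwp] -> 7 lines: ibjne uaxf kyke theog wuwp rld vtwuo
Final line count: 7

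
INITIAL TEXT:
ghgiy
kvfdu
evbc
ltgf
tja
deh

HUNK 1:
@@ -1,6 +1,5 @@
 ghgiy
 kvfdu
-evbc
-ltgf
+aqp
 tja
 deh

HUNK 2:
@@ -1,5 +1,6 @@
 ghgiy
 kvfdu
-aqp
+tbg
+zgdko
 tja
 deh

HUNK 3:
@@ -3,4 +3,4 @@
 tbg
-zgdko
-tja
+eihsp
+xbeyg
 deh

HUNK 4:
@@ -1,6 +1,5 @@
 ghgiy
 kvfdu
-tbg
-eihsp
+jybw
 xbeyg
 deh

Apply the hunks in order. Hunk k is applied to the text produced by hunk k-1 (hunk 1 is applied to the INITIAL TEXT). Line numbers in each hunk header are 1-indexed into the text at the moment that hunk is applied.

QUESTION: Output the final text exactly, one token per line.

Hunk 1: at line 1 remove [evbc,ltgf] add [aqp] -> 5 lines: ghgiy kvfdu aqp tja deh
Hunk 2: at line 1 remove [aqp] add [tbg,zgdko] -> 6 lines: ghgiy kvfdu tbg zgdko tja deh
Hunk 3: at line 3 remove [zgdko,tja] add [eihsp,xbeyg] -> 6 lines: ghgiy kvfdu tbg eihsp xbeyg deh
Hunk 4: at line 1 remove [tbg,eihsp] add [jybw] -> 5 lines: ghgiy kvfdu jybw xbeyg deh

Answer: ghgiy
kvfdu
jybw
xbeyg
deh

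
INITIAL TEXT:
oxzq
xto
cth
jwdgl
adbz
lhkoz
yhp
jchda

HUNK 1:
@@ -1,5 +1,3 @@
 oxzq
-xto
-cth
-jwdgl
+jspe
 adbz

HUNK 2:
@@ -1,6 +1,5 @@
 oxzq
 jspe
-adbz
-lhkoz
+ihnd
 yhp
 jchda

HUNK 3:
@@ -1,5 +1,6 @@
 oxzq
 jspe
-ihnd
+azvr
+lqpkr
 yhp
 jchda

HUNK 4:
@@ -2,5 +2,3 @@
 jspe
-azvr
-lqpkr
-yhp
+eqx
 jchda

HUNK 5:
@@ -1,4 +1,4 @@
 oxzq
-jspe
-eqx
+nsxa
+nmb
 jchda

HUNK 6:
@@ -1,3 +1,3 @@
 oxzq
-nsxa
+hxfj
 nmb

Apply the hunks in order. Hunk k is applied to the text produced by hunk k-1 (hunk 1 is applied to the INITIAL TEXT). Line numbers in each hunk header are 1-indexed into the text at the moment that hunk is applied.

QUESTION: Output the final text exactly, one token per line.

Hunk 1: at line 1 remove [xto,cth,jwdgl] add [jspe] -> 6 lines: oxzq jspe adbz lhkoz yhp jchda
Hunk 2: at line 1 remove [adbz,lhkoz] add [ihnd] -> 5 lines: oxzq jspe ihnd yhp jchda
Hunk 3: at line 1 remove [ihnd] add [azvr,lqpkr] -> 6 lines: oxzq jspe azvr lqpkr yhp jchda
Hunk 4: at line 2 remove [azvr,lqpkr,yhp] add [eqx] -> 4 lines: oxzq jspe eqx jchda
Hunk 5: at line 1 remove [jspe,eqx] add [nsxa,nmb] -> 4 lines: oxzq nsxa nmb jchda
Hunk 6: at line 1 remove [nsxa] add [hxfj] -> 4 lines: oxzq hxfj nmb jchda

Answer: oxzq
hxfj
nmb
jchda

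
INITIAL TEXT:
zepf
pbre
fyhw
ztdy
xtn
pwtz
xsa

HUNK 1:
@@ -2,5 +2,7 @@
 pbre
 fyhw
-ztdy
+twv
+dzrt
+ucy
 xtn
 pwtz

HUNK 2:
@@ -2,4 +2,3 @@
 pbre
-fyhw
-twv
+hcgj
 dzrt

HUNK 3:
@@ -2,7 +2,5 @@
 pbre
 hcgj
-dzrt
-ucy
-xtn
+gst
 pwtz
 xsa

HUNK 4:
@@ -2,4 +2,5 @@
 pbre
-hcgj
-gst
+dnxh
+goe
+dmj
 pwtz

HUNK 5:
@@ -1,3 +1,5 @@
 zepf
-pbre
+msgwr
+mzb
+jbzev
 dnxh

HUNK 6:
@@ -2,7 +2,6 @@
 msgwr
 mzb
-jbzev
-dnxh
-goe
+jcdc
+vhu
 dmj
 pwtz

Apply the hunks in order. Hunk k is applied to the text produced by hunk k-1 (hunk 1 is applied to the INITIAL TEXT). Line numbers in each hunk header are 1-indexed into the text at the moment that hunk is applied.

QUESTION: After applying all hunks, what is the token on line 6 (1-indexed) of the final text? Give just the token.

Hunk 1: at line 2 remove [ztdy] add [twv,dzrt,ucy] -> 9 lines: zepf pbre fyhw twv dzrt ucy xtn pwtz xsa
Hunk 2: at line 2 remove [fyhw,twv] add [hcgj] -> 8 lines: zepf pbre hcgj dzrt ucy xtn pwtz xsa
Hunk 3: at line 2 remove [dzrt,ucy,xtn] add [gst] -> 6 lines: zepf pbre hcgj gst pwtz xsa
Hunk 4: at line 2 remove [hcgj,gst] add [dnxh,goe,dmj] -> 7 lines: zepf pbre dnxh goe dmj pwtz xsa
Hunk 5: at line 1 remove [pbre] add [msgwr,mzb,jbzev] -> 9 lines: zepf msgwr mzb jbzev dnxh goe dmj pwtz xsa
Hunk 6: at line 2 remove [jbzev,dnxh,goe] add [jcdc,vhu] -> 8 lines: zepf msgwr mzb jcdc vhu dmj pwtz xsa
Final line 6: dmj

Answer: dmj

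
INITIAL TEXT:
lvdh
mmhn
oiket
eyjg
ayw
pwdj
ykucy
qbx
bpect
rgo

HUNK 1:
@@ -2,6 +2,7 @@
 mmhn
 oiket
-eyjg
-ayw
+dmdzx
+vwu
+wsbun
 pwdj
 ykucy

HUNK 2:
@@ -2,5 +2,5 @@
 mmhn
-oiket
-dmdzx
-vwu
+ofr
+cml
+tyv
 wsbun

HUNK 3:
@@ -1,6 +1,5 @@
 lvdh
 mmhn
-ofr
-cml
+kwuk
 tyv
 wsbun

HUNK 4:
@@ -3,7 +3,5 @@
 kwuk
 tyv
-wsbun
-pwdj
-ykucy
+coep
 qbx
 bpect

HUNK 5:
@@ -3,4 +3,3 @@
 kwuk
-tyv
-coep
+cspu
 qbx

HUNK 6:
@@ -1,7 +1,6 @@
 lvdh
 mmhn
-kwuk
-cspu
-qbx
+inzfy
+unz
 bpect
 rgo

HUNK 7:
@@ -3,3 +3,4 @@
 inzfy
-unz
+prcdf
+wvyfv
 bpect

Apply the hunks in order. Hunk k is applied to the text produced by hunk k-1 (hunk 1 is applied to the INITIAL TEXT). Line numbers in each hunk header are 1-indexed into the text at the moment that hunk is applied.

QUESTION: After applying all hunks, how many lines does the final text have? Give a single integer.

Answer: 7

Derivation:
Hunk 1: at line 2 remove [eyjg,ayw] add [dmdzx,vwu,wsbun] -> 11 lines: lvdh mmhn oiket dmdzx vwu wsbun pwdj ykucy qbx bpect rgo
Hunk 2: at line 2 remove [oiket,dmdzx,vwu] add [ofr,cml,tyv] -> 11 lines: lvdh mmhn ofr cml tyv wsbun pwdj ykucy qbx bpect rgo
Hunk 3: at line 1 remove [ofr,cml] add [kwuk] -> 10 lines: lvdh mmhn kwuk tyv wsbun pwdj ykucy qbx bpect rgo
Hunk 4: at line 3 remove [wsbun,pwdj,ykucy] add [coep] -> 8 lines: lvdh mmhn kwuk tyv coep qbx bpect rgo
Hunk 5: at line 3 remove [tyv,coep] add [cspu] -> 7 lines: lvdh mmhn kwuk cspu qbx bpect rgo
Hunk 6: at line 1 remove [kwuk,cspu,qbx] add [inzfy,unz] -> 6 lines: lvdh mmhn inzfy unz bpect rgo
Hunk 7: at line 3 remove [unz] add [prcdf,wvyfv] -> 7 lines: lvdh mmhn inzfy prcdf wvyfv bpect rgo
Final line count: 7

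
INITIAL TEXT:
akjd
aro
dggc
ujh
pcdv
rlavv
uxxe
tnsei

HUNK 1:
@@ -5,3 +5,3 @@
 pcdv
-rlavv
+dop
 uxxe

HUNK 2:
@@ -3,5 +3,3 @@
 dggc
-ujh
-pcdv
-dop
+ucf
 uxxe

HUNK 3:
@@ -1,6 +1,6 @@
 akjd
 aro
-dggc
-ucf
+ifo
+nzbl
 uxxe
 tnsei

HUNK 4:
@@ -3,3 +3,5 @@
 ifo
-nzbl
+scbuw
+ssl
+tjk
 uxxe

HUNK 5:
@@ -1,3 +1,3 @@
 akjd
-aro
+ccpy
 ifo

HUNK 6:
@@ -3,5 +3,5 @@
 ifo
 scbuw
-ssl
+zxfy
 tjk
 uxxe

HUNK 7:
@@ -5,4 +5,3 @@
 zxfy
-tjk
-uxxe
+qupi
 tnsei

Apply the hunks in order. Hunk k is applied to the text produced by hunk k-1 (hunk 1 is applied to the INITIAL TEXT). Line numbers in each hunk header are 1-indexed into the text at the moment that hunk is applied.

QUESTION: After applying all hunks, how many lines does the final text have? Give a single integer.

Answer: 7

Derivation:
Hunk 1: at line 5 remove [rlavv] add [dop] -> 8 lines: akjd aro dggc ujh pcdv dop uxxe tnsei
Hunk 2: at line 3 remove [ujh,pcdv,dop] add [ucf] -> 6 lines: akjd aro dggc ucf uxxe tnsei
Hunk 3: at line 1 remove [dggc,ucf] add [ifo,nzbl] -> 6 lines: akjd aro ifo nzbl uxxe tnsei
Hunk 4: at line 3 remove [nzbl] add [scbuw,ssl,tjk] -> 8 lines: akjd aro ifo scbuw ssl tjk uxxe tnsei
Hunk 5: at line 1 remove [aro] add [ccpy] -> 8 lines: akjd ccpy ifo scbuw ssl tjk uxxe tnsei
Hunk 6: at line 3 remove [ssl] add [zxfy] -> 8 lines: akjd ccpy ifo scbuw zxfy tjk uxxe tnsei
Hunk 7: at line 5 remove [tjk,uxxe] add [qupi] -> 7 lines: akjd ccpy ifo scbuw zxfy qupi tnsei
Final line count: 7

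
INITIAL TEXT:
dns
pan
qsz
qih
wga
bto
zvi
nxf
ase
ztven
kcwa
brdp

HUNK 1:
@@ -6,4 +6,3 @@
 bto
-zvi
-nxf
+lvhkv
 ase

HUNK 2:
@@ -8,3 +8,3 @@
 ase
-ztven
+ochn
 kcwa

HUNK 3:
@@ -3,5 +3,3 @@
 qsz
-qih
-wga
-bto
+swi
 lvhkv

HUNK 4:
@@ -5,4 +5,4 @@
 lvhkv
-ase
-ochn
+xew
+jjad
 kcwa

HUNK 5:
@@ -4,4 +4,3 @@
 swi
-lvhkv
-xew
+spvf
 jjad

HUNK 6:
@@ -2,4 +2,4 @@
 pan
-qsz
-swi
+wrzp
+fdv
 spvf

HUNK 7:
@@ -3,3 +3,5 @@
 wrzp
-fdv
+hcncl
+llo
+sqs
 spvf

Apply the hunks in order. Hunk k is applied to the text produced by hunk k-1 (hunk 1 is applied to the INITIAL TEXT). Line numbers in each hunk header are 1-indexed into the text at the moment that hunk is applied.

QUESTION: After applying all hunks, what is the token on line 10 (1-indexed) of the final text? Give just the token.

Answer: brdp

Derivation:
Hunk 1: at line 6 remove [zvi,nxf] add [lvhkv] -> 11 lines: dns pan qsz qih wga bto lvhkv ase ztven kcwa brdp
Hunk 2: at line 8 remove [ztven] add [ochn] -> 11 lines: dns pan qsz qih wga bto lvhkv ase ochn kcwa brdp
Hunk 3: at line 3 remove [qih,wga,bto] add [swi] -> 9 lines: dns pan qsz swi lvhkv ase ochn kcwa brdp
Hunk 4: at line 5 remove [ase,ochn] add [xew,jjad] -> 9 lines: dns pan qsz swi lvhkv xew jjad kcwa brdp
Hunk 5: at line 4 remove [lvhkv,xew] add [spvf] -> 8 lines: dns pan qsz swi spvf jjad kcwa brdp
Hunk 6: at line 2 remove [qsz,swi] add [wrzp,fdv] -> 8 lines: dns pan wrzp fdv spvf jjad kcwa brdp
Hunk 7: at line 3 remove [fdv] add [hcncl,llo,sqs] -> 10 lines: dns pan wrzp hcncl llo sqs spvf jjad kcwa brdp
Final line 10: brdp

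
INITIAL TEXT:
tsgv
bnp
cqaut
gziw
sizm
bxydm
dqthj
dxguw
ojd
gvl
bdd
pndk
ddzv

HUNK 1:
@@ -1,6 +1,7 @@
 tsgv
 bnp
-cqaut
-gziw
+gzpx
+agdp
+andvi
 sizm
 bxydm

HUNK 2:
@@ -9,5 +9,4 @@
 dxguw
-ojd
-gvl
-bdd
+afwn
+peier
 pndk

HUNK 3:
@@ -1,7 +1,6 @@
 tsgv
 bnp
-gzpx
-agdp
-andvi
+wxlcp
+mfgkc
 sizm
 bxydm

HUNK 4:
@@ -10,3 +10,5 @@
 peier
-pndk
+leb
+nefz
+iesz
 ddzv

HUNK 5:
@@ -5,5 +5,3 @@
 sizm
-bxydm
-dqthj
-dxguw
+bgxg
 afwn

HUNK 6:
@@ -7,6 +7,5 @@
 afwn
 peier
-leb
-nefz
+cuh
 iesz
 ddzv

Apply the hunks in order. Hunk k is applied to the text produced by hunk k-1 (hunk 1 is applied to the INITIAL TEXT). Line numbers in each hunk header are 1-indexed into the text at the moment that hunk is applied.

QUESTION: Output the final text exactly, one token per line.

Answer: tsgv
bnp
wxlcp
mfgkc
sizm
bgxg
afwn
peier
cuh
iesz
ddzv

Derivation:
Hunk 1: at line 1 remove [cqaut,gziw] add [gzpx,agdp,andvi] -> 14 lines: tsgv bnp gzpx agdp andvi sizm bxydm dqthj dxguw ojd gvl bdd pndk ddzv
Hunk 2: at line 9 remove [ojd,gvl,bdd] add [afwn,peier] -> 13 lines: tsgv bnp gzpx agdp andvi sizm bxydm dqthj dxguw afwn peier pndk ddzv
Hunk 3: at line 1 remove [gzpx,agdp,andvi] add [wxlcp,mfgkc] -> 12 lines: tsgv bnp wxlcp mfgkc sizm bxydm dqthj dxguw afwn peier pndk ddzv
Hunk 4: at line 10 remove [pndk] add [leb,nefz,iesz] -> 14 lines: tsgv bnp wxlcp mfgkc sizm bxydm dqthj dxguw afwn peier leb nefz iesz ddzv
Hunk 5: at line 5 remove [bxydm,dqthj,dxguw] add [bgxg] -> 12 lines: tsgv bnp wxlcp mfgkc sizm bgxg afwn peier leb nefz iesz ddzv
Hunk 6: at line 7 remove [leb,nefz] add [cuh] -> 11 lines: tsgv bnp wxlcp mfgkc sizm bgxg afwn peier cuh iesz ddzv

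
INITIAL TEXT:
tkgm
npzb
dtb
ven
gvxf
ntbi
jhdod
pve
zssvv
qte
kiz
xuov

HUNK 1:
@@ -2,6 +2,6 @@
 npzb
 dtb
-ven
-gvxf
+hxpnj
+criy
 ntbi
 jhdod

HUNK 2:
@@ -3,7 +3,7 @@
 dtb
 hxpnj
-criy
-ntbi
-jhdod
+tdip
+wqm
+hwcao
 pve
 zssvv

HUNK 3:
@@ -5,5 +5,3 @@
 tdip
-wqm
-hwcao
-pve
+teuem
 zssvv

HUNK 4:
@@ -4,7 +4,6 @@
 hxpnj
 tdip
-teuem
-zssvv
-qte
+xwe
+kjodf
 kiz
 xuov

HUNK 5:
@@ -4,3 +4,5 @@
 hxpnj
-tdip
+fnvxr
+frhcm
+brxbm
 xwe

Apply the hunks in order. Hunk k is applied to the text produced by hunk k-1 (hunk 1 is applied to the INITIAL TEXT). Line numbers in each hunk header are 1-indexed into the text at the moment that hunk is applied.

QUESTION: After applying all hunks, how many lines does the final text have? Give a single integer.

Hunk 1: at line 2 remove [ven,gvxf] add [hxpnj,criy] -> 12 lines: tkgm npzb dtb hxpnj criy ntbi jhdod pve zssvv qte kiz xuov
Hunk 2: at line 3 remove [criy,ntbi,jhdod] add [tdip,wqm,hwcao] -> 12 lines: tkgm npzb dtb hxpnj tdip wqm hwcao pve zssvv qte kiz xuov
Hunk 3: at line 5 remove [wqm,hwcao,pve] add [teuem] -> 10 lines: tkgm npzb dtb hxpnj tdip teuem zssvv qte kiz xuov
Hunk 4: at line 4 remove [teuem,zssvv,qte] add [xwe,kjodf] -> 9 lines: tkgm npzb dtb hxpnj tdip xwe kjodf kiz xuov
Hunk 5: at line 4 remove [tdip] add [fnvxr,frhcm,brxbm] -> 11 lines: tkgm npzb dtb hxpnj fnvxr frhcm brxbm xwe kjodf kiz xuov
Final line count: 11

Answer: 11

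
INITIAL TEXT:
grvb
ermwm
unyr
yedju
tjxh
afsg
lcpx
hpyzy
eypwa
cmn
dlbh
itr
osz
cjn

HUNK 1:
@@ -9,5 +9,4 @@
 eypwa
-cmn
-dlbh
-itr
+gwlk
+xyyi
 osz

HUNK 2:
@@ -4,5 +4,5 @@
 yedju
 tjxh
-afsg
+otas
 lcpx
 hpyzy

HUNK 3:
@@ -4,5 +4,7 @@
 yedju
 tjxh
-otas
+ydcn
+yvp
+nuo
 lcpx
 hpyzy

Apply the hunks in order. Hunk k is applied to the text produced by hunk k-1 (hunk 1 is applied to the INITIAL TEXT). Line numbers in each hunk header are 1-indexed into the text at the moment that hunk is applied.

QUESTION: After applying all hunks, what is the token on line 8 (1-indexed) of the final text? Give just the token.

Answer: nuo

Derivation:
Hunk 1: at line 9 remove [cmn,dlbh,itr] add [gwlk,xyyi] -> 13 lines: grvb ermwm unyr yedju tjxh afsg lcpx hpyzy eypwa gwlk xyyi osz cjn
Hunk 2: at line 4 remove [afsg] add [otas] -> 13 lines: grvb ermwm unyr yedju tjxh otas lcpx hpyzy eypwa gwlk xyyi osz cjn
Hunk 3: at line 4 remove [otas] add [ydcn,yvp,nuo] -> 15 lines: grvb ermwm unyr yedju tjxh ydcn yvp nuo lcpx hpyzy eypwa gwlk xyyi osz cjn
Final line 8: nuo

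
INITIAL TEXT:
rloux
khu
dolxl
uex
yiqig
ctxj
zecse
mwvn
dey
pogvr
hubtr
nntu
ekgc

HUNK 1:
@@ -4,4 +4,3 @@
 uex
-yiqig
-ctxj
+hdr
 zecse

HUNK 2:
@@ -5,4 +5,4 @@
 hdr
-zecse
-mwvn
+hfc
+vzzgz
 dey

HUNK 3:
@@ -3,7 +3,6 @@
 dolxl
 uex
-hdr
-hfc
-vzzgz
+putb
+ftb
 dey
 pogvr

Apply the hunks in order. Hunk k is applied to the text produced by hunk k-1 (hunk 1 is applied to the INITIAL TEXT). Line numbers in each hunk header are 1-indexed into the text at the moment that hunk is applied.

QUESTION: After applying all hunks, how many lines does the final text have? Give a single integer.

Answer: 11

Derivation:
Hunk 1: at line 4 remove [yiqig,ctxj] add [hdr] -> 12 lines: rloux khu dolxl uex hdr zecse mwvn dey pogvr hubtr nntu ekgc
Hunk 2: at line 5 remove [zecse,mwvn] add [hfc,vzzgz] -> 12 lines: rloux khu dolxl uex hdr hfc vzzgz dey pogvr hubtr nntu ekgc
Hunk 3: at line 3 remove [hdr,hfc,vzzgz] add [putb,ftb] -> 11 lines: rloux khu dolxl uex putb ftb dey pogvr hubtr nntu ekgc
Final line count: 11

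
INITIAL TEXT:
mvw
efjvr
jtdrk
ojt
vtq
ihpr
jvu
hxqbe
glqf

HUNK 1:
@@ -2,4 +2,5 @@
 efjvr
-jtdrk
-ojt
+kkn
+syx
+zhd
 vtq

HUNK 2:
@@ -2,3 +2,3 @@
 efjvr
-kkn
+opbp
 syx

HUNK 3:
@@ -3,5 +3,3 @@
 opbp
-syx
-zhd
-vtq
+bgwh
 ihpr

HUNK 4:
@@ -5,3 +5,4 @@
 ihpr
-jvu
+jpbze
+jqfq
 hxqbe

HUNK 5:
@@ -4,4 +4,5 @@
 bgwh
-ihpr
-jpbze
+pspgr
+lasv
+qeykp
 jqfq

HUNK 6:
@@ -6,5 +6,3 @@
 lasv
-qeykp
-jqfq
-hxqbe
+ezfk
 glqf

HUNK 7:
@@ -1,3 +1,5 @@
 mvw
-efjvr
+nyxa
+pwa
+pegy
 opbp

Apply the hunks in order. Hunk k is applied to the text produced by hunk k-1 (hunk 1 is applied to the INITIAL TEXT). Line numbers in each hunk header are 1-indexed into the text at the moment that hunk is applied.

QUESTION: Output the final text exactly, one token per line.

Hunk 1: at line 2 remove [jtdrk,ojt] add [kkn,syx,zhd] -> 10 lines: mvw efjvr kkn syx zhd vtq ihpr jvu hxqbe glqf
Hunk 2: at line 2 remove [kkn] add [opbp] -> 10 lines: mvw efjvr opbp syx zhd vtq ihpr jvu hxqbe glqf
Hunk 3: at line 3 remove [syx,zhd,vtq] add [bgwh] -> 8 lines: mvw efjvr opbp bgwh ihpr jvu hxqbe glqf
Hunk 4: at line 5 remove [jvu] add [jpbze,jqfq] -> 9 lines: mvw efjvr opbp bgwh ihpr jpbze jqfq hxqbe glqf
Hunk 5: at line 4 remove [ihpr,jpbze] add [pspgr,lasv,qeykp] -> 10 lines: mvw efjvr opbp bgwh pspgr lasv qeykp jqfq hxqbe glqf
Hunk 6: at line 6 remove [qeykp,jqfq,hxqbe] add [ezfk] -> 8 lines: mvw efjvr opbp bgwh pspgr lasv ezfk glqf
Hunk 7: at line 1 remove [efjvr] add [nyxa,pwa,pegy] -> 10 lines: mvw nyxa pwa pegy opbp bgwh pspgr lasv ezfk glqf

Answer: mvw
nyxa
pwa
pegy
opbp
bgwh
pspgr
lasv
ezfk
glqf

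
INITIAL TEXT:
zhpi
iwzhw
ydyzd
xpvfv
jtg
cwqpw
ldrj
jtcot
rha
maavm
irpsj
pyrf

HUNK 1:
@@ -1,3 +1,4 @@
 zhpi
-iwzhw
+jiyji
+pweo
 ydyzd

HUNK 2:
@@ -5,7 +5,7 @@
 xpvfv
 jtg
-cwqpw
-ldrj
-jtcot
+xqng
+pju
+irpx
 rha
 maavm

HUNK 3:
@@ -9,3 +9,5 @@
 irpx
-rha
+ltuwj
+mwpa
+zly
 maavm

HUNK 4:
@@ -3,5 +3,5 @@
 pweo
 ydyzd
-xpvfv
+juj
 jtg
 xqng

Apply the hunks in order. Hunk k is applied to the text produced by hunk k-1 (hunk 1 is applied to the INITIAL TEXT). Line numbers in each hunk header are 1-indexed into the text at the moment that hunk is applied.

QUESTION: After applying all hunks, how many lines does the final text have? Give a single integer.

Answer: 15

Derivation:
Hunk 1: at line 1 remove [iwzhw] add [jiyji,pweo] -> 13 lines: zhpi jiyji pweo ydyzd xpvfv jtg cwqpw ldrj jtcot rha maavm irpsj pyrf
Hunk 2: at line 5 remove [cwqpw,ldrj,jtcot] add [xqng,pju,irpx] -> 13 lines: zhpi jiyji pweo ydyzd xpvfv jtg xqng pju irpx rha maavm irpsj pyrf
Hunk 3: at line 9 remove [rha] add [ltuwj,mwpa,zly] -> 15 lines: zhpi jiyji pweo ydyzd xpvfv jtg xqng pju irpx ltuwj mwpa zly maavm irpsj pyrf
Hunk 4: at line 3 remove [xpvfv] add [juj] -> 15 lines: zhpi jiyji pweo ydyzd juj jtg xqng pju irpx ltuwj mwpa zly maavm irpsj pyrf
Final line count: 15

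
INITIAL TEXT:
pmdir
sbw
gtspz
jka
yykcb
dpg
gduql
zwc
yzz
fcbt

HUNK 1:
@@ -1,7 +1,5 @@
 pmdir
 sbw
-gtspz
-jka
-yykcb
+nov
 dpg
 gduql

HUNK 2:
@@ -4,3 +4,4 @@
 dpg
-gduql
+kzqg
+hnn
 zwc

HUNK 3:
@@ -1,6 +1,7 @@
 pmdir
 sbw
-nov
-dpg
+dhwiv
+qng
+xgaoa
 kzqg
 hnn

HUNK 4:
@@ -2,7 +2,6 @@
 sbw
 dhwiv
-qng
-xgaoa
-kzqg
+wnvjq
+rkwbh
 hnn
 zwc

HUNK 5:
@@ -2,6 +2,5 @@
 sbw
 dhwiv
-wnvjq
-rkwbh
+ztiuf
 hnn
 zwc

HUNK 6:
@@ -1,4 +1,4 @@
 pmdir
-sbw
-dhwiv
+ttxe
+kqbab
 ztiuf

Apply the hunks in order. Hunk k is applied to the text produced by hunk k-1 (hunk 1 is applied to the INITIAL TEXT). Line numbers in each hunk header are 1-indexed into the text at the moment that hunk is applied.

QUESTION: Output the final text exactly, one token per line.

Hunk 1: at line 1 remove [gtspz,jka,yykcb] add [nov] -> 8 lines: pmdir sbw nov dpg gduql zwc yzz fcbt
Hunk 2: at line 4 remove [gduql] add [kzqg,hnn] -> 9 lines: pmdir sbw nov dpg kzqg hnn zwc yzz fcbt
Hunk 3: at line 1 remove [nov,dpg] add [dhwiv,qng,xgaoa] -> 10 lines: pmdir sbw dhwiv qng xgaoa kzqg hnn zwc yzz fcbt
Hunk 4: at line 2 remove [qng,xgaoa,kzqg] add [wnvjq,rkwbh] -> 9 lines: pmdir sbw dhwiv wnvjq rkwbh hnn zwc yzz fcbt
Hunk 5: at line 2 remove [wnvjq,rkwbh] add [ztiuf] -> 8 lines: pmdir sbw dhwiv ztiuf hnn zwc yzz fcbt
Hunk 6: at line 1 remove [sbw,dhwiv] add [ttxe,kqbab] -> 8 lines: pmdir ttxe kqbab ztiuf hnn zwc yzz fcbt

Answer: pmdir
ttxe
kqbab
ztiuf
hnn
zwc
yzz
fcbt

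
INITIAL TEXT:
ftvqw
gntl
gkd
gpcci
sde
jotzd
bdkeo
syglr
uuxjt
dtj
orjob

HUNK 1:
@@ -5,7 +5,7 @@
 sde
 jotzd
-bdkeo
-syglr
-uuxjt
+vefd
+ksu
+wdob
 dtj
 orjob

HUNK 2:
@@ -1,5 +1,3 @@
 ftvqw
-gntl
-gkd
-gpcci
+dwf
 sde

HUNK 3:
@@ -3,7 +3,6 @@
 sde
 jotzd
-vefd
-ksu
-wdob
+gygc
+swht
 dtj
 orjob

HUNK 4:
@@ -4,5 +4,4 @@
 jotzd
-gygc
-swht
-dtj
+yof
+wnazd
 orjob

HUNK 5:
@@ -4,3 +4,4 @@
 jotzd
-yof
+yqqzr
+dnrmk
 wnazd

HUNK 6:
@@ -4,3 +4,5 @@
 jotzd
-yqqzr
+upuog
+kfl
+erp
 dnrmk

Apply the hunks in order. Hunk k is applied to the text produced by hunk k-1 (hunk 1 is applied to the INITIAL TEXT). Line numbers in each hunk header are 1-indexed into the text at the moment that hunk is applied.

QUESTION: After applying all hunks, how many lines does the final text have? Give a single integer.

Answer: 10

Derivation:
Hunk 1: at line 5 remove [bdkeo,syglr,uuxjt] add [vefd,ksu,wdob] -> 11 lines: ftvqw gntl gkd gpcci sde jotzd vefd ksu wdob dtj orjob
Hunk 2: at line 1 remove [gntl,gkd,gpcci] add [dwf] -> 9 lines: ftvqw dwf sde jotzd vefd ksu wdob dtj orjob
Hunk 3: at line 3 remove [vefd,ksu,wdob] add [gygc,swht] -> 8 lines: ftvqw dwf sde jotzd gygc swht dtj orjob
Hunk 4: at line 4 remove [gygc,swht,dtj] add [yof,wnazd] -> 7 lines: ftvqw dwf sde jotzd yof wnazd orjob
Hunk 5: at line 4 remove [yof] add [yqqzr,dnrmk] -> 8 lines: ftvqw dwf sde jotzd yqqzr dnrmk wnazd orjob
Hunk 6: at line 4 remove [yqqzr] add [upuog,kfl,erp] -> 10 lines: ftvqw dwf sde jotzd upuog kfl erp dnrmk wnazd orjob
Final line count: 10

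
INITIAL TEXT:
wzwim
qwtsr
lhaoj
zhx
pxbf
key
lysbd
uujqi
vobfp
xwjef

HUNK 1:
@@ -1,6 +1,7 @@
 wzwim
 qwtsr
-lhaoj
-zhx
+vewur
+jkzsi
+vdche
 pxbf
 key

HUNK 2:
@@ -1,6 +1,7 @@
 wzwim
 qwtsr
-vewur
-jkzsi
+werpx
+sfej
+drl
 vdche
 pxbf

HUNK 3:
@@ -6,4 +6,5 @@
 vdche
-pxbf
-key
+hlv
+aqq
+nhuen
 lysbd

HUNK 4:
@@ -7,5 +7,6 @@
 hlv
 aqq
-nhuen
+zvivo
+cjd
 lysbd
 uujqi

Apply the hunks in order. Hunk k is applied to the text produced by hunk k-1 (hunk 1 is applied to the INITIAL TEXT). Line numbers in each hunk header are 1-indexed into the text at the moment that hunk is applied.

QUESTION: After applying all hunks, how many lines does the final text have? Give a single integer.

Answer: 14

Derivation:
Hunk 1: at line 1 remove [lhaoj,zhx] add [vewur,jkzsi,vdche] -> 11 lines: wzwim qwtsr vewur jkzsi vdche pxbf key lysbd uujqi vobfp xwjef
Hunk 2: at line 1 remove [vewur,jkzsi] add [werpx,sfej,drl] -> 12 lines: wzwim qwtsr werpx sfej drl vdche pxbf key lysbd uujqi vobfp xwjef
Hunk 3: at line 6 remove [pxbf,key] add [hlv,aqq,nhuen] -> 13 lines: wzwim qwtsr werpx sfej drl vdche hlv aqq nhuen lysbd uujqi vobfp xwjef
Hunk 4: at line 7 remove [nhuen] add [zvivo,cjd] -> 14 lines: wzwim qwtsr werpx sfej drl vdche hlv aqq zvivo cjd lysbd uujqi vobfp xwjef
Final line count: 14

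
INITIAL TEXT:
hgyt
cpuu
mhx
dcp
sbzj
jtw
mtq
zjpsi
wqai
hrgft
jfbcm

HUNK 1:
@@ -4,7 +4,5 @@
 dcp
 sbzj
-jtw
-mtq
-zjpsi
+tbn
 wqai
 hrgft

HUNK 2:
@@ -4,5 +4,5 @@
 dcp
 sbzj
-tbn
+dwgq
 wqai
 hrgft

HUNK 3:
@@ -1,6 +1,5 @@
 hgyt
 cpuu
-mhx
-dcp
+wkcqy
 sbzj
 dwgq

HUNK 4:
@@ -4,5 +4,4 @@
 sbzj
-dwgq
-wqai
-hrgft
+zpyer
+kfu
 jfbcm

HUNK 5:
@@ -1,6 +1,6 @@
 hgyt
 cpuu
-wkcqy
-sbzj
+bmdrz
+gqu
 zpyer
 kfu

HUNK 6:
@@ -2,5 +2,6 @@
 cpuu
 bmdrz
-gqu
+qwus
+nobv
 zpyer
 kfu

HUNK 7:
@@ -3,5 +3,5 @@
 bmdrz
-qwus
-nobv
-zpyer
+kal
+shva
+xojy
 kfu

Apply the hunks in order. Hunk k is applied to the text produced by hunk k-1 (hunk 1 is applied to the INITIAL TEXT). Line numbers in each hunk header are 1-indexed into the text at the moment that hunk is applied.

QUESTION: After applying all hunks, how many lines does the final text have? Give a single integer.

Hunk 1: at line 4 remove [jtw,mtq,zjpsi] add [tbn] -> 9 lines: hgyt cpuu mhx dcp sbzj tbn wqai hrgft jfbcm
Hunk 2: at line 4 remove [tbn] add [dwgq] -> 9 lines: hgyt cpuu mhx dcp sbzj dwgq wqai hrgft jfbcm
Hunk 3: at line 1 remove [mhx,dcp] add [wkcqy] -> 8 lines: hgyt cpuu wkcqy sbzj dwgq wqai hrgft jfbcm
Hunk 4: at line 4 remove [dwgq,wqai,hrgft] add [zpyer,kfu] -> 7 lines: hgyt cpuu wkcqy sbzj zpyer kfu jfbcm
Hunk 5: at line 1 remove [wkcqy,sbzj] add [bmdrz,gqu] -> 7 lines: hgyt cpuu bmdrz gqu zpyer kfu jfbcm
Hunk 6: at line 2 remove [gqu] add [qwus,nobv] -> 8 lines: hgyt cpuu bmdrz qwus nobv zpyer kfu jfbcm
Hunk 7: at line 3 remove [qwus,nobv,zpyer] add [kal,shva,xojy] -> 8 lines: hgyt cpuu bmdrz kal shva xojy kfu jfbcm
Final line count: 8

Answer: 8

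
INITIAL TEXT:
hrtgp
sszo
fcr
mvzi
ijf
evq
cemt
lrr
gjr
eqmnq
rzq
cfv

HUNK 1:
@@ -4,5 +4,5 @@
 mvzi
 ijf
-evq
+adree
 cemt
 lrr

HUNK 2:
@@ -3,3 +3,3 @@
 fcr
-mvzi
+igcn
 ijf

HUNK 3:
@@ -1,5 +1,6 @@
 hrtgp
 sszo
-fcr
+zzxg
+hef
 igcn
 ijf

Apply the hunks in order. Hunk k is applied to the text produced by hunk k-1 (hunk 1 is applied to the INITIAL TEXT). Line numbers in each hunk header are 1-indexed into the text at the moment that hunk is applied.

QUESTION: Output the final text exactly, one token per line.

Hunk 1: at line 4 remove [evq] add [adree] -> 12 lines: hrtgp sszo fcr mvzi ijf adree cemt lrr gjr eqmnq rzq cfv
Hunk 2: at line 3 remove [mvzi] add [igcn] -> 12 lines: hrtgp sszo fcr igcn ijf adree cemt lrr gjr eqmnq rzq cfv
Hunk 3: at line 1 remove [fcr] add [zzxg,hef] -> 13 lines: hrtgp sszo zzxg hef igcn ijf adree cemt lrr gjr eqmnq rzq cfv

Answer: hrtgp
sszo
zzxg
hef
igcn
ijf
adree
cemt
lrr
gjr
eqmnq
rzq
cfv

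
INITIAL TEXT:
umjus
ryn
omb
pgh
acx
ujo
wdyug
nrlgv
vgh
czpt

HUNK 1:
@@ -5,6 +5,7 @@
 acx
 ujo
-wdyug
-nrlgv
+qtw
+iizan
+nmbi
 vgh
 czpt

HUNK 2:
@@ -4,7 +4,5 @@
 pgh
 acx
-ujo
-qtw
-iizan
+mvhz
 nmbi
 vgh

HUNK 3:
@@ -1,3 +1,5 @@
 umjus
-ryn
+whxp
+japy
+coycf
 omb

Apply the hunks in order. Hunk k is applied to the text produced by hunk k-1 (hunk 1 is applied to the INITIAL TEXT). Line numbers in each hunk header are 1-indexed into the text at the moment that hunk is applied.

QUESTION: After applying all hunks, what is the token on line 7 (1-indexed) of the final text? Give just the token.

Answer: acx

Derivation:
Hunk 1: at line 5 remove [wdyug,nrlgv] add [qtw,iizan,nmbi] -> 11 lines: umjus ryn omb pgh acx ujo qtw iizan nmbi vgh czpt
Hunk 2: at line 4 remove [ujo,qtw,iizan] add [mvhz] -> 9 lines: umjus ryn omb pgh acx mvhz nmbi vgh czpt
Hunk 3: at line 1 remove [ryn] add [whxp,japy,coycf] -> 11 lines: umjus whxp japy coycf omb pgh acx mvhz nmbi vgh czpt
Final line 7: acx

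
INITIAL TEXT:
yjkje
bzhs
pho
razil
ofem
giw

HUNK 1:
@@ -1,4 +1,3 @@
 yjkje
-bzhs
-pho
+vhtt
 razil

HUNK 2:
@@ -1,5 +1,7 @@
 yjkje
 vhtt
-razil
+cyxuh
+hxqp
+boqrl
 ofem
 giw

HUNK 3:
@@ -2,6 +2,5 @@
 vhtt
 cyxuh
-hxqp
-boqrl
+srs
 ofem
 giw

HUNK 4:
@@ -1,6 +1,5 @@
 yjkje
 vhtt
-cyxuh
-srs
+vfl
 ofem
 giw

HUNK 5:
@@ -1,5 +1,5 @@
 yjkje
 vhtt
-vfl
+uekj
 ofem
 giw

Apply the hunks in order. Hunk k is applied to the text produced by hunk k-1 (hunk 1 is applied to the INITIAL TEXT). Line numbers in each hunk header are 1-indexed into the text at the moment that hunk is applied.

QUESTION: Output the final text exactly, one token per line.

Hunk 1: at line 1 remove [bzhs,pho] add [vhtt] -> 5 lines: yjkje vhtt razil ofem giw
Hunk 2: at line 1 remove [razil] add [cyxuh,hxqp,boqrl] -> 7 lines: yjkje vhtt cyxuh hxqp boqrl ofem giw
Hunk 3: at line 2 remove [hxqp,boqrl] add [srs] -> 6 lines: yjkje vhtt cyxuh srs ofem giw
Hunk 4: at line 1 remove [cyxuh,srs] add [vfl] -> 5 lines: yjkje vhtt vfl ofem giw
Hunk 5: at line 1 remove [vfl] add [uekj] -> 5 lines: yjkje vhtt uekj ofem giw

Answer: yjkje
vhtt
uekj
ofem
giw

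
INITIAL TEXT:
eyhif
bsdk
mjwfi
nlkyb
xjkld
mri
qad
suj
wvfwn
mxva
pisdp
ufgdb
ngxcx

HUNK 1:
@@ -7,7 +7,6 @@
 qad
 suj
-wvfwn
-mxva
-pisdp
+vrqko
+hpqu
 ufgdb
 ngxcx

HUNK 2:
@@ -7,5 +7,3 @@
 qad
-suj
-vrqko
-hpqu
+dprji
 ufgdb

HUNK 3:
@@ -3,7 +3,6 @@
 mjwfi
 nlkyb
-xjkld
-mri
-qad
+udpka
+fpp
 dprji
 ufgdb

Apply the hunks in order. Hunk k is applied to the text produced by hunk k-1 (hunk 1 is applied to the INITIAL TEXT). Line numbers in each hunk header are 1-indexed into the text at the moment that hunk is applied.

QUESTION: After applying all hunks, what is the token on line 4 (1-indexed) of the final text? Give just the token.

Answer: nlkyb

Derivation:
Hunk 1: at line 7 remove [wvfwn,mxva,pisdp] add [vrqko,hpqu] -> 12 lines: eyhif bsdk mjwfi nlkyb xjkld mri qad suj vrqko hpqu ufgdb ngxcx
Hunk 2: at line 7 remove [suj,vrqko,hpqu] add [dprji] -> 10 lines: eyhif bsdk mjwfi nlkyb xjkld mri qad dprji ufgdb ngxcx
Hunk 3: at line 3 remove [xjkld,mri,qad] add [udpka,fpp] -> 9 lines: eyhif bsdk mjwfi nlkyb udpka fpp dprji ufgdb ngxcx
Final line 4: nlkyb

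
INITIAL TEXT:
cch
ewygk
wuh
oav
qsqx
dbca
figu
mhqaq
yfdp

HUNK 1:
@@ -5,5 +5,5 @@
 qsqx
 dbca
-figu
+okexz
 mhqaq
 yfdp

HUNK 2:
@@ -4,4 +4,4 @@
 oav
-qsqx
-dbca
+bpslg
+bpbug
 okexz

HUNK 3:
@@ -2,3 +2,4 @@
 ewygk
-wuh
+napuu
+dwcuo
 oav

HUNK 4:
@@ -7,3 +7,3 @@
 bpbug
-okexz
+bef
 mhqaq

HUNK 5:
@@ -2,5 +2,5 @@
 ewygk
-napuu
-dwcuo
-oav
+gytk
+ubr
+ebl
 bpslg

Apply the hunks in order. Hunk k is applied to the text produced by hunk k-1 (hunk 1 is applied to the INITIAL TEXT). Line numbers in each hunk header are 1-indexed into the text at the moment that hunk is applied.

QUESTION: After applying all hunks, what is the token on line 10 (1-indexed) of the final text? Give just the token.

Answer: yfdp

Derivation:
Hunk 1: at line 5 remove [figu] add [okexz] -> 9 lines: cch ewygk wuh oav qsqx dbca okexz mhqaq yfdp
Hunk 2: at line 4 remove [qsqx,dbca] add [bpslg,bpbug] -> 9 lines: cch ewygk wuh oav bpslg bpbug okexz mhqaq yfdp
Hunk 3: at line 2 remove [wuh] add [napuu,dwcuo] -> 10 lines: cch ewygk napuu dwcuo oav bpslg bpbug okexz mhqaq yfdp
Hunk 4: at line 7 remove [okexz] add [bef] -> 10 lines: cch ewygk napuu dwcuo oav bpslg bpbug bef mhqaq yfdp
Hunk 5: at line 2 remove [napuu,dwcuo,oav] add [gytk,ubr,ebl] -> 10 lines: cch ewygk gytk ubr ebl bpslg bpbug bef mhqaq yfdp
Final line 10: yfdp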